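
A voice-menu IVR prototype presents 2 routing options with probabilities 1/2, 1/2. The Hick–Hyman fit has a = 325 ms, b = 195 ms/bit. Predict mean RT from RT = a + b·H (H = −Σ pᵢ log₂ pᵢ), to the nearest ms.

520 ms

Each term −pᵢ log₂ pᵢ: 0.5·1 + 0.5·1; summed, H = 1.000 bits.
Mean RT = a + bH = 325 + 195·1.000 = 520.00 ms.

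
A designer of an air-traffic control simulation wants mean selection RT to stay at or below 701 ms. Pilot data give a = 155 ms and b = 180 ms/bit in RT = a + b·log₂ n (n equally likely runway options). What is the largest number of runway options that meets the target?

180·log₂ n ≤ 701 − 155 = 546, giving log₂ n ≤ 3.0333 and n ≤ 8.187. The largest whole number is 8.

8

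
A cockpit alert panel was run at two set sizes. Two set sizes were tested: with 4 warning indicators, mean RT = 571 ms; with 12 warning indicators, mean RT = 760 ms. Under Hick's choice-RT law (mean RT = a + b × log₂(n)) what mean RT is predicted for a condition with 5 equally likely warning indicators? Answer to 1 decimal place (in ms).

609.4 ms

Solve the two-equation system in a and b:
  b = (760 − 571) / (log₂ 12 − log₂ 4) = 189 / (3.5850 − 2) = 119.246 ms/bit
  a = 571 − 119.246 × 2 = 332.509 ms
Then RT(5) = 332.509 + 119.246 × log₂ 5 = 332.509 + 119.246 × 2.3219 ≈ 609.389 ms.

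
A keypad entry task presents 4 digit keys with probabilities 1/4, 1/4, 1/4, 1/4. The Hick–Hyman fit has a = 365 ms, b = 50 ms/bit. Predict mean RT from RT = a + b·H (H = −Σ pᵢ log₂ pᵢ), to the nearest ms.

H = −Σ pᵢ log₂ pᵢ = 0.25·2 + 0.25·2 + 0.25·2 + 0.25·2 = 2.000 bits.
RT = 365 + 50 × 2.000 = 465.00 ms.

465 ms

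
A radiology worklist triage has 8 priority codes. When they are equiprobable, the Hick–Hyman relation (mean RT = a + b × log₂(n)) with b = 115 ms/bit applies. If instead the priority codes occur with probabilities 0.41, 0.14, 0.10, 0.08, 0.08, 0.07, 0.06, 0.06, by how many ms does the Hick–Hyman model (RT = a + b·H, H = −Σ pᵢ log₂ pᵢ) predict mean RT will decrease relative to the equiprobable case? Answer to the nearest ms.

47 ms

Equiprobable entropy H₀ = log₂ 8 = 3.0000 bits.
Skewed entropy H = −Σ pᵢ log₂ pᵢ = 2.5953 bits.
ΔRT = b·(H₀ − H) = 115 × 0.4047 = 46.54 ms.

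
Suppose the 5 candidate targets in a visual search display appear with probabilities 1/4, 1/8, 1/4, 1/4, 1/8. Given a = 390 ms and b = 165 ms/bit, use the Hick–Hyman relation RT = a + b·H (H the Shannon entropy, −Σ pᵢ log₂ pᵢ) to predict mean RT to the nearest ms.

761 ms

Each term −pᵢ log₂ pᵢ: 0.25·2 + 0.125·3 + 0.25·2 + 0.25·2 + 0.125·3; summed, H = 2.250 bits.
Mean RT = a + bH = 390 + 165·2.250 = 761.25 ms.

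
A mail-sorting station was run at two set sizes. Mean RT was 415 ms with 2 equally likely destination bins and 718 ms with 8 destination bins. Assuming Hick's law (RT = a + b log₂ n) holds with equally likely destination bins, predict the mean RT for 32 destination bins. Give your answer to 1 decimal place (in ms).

Solve the two-equation system in a and b:
  b = (718 − 415) / (log₂ 8 − log₂ 2) = 303 / (3 − 1) = 151.500 ms/bit
  a = 415 − 151.500 × 1 = 263.500 ms
Then RT(32) = 263.500 + 151.500 × log₂ 32 = 263.500 + 151.500 × 5 ≈ 1021.000 ms.

1021.0 ms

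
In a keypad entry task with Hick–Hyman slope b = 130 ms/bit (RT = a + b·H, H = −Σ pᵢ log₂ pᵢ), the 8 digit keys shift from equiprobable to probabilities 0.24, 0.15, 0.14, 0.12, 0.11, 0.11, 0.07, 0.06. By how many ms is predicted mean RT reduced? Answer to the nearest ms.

15 ms

The RT saving is b·ΔH. Equiprobable H₀ = log₂(8) = 3.0000 bits; with the given probabilities H = 2.8815 bits.
b·(H₀ − H) = 130 × (3.0000 − 2.8815) = 15.40 ms.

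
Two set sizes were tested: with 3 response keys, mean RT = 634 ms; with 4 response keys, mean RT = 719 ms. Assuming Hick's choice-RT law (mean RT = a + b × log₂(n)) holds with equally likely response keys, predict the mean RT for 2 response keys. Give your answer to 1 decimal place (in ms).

Solve the two-equation system in a and b:
  b = (719 − 634) / (log₂ 4 − log₂ 3) = 85 / (2 − 1.5850) = 204.801 ms/bit
  a = 634 − 204.801 × 1.5850 = 309.398 ms
Then RT(2) = 309.398 + 204.801 × log₂ 2 = 309.398 + 204.801 × 1 ≈ 514.199 ms.

514.2 ms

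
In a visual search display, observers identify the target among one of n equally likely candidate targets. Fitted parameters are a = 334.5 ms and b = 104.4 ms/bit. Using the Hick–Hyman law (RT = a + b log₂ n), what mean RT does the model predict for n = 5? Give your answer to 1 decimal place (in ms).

576.9 ms

log₂(5) = 2.3219 bits, so RT = 334.5 + 104.4 × 2.3219 ≈ 576.909 ms.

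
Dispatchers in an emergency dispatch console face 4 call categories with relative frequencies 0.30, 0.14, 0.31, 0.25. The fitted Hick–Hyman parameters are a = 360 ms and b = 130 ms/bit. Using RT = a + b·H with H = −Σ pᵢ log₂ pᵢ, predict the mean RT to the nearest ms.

H = 0.30·log₂(1/0.30) + 0.14·log₂(1/0.14) + 0.31·log₂(1/0.31) + 0.25·log₂(1/0.25) = 1.9420 bits.
RT = 360 + 130 × 1.9420 = 612.46 ms.

612 ms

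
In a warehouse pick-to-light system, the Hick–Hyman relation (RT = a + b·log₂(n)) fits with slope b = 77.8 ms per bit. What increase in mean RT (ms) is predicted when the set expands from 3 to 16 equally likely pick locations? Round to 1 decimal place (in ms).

Only the slope matters, since a is common to both: ΔRT = b·log₂(n₂/n₁).
log₂(16) − log₂(3) = 4 − 1.5850 = 2.4150.
ΔRT = 77.8 × 2.4150 = 187.890 ms.

187.9 ms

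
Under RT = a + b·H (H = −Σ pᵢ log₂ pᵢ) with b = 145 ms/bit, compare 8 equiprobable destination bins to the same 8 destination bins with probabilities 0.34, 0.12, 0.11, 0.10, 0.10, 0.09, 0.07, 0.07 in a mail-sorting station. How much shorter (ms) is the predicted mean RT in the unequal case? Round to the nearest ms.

35 ms

The RT saving is b·ΔH. Equiprobable H₀ = log₂(8) = 3.0000 bits; with the given probabilities H = 2.7607 bits.
b·(H₀ − H) = 145 × (3.0000 − 2.7607) = 34.70 ms.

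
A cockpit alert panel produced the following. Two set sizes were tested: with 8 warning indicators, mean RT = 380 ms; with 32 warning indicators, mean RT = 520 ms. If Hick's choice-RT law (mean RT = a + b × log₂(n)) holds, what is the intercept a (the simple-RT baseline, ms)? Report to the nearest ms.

The slope on a log₂ axis is (520 − 380) / (5 − 3) = 70 ms/bit.
a = RT₁ − b·log₂ n₁ = 380 − 70 × 3 = 170.000 ms.

170 ms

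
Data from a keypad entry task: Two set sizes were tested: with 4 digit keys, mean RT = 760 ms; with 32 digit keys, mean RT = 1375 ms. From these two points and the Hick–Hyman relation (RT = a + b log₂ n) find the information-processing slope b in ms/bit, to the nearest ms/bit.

205 ms/bit

The slope on a log₂ axis is (1375 − 760) / (5 − 2) = 205 ms/bit.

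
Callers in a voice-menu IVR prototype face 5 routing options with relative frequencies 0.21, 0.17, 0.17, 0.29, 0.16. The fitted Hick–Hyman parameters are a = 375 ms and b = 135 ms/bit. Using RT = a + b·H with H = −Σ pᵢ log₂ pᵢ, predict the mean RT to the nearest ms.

H = 0.21·log₂(1/0.21) + 0.17·log₂(1/0.17) + 0.17·log₂(1/0.17) + 0.29·log₂(1/0.29) + 0.16·log₂(1/0.16) = 2.2829 bits.
RT = 375 + 135 × 2.2829 = 683.19 ms.

683 ms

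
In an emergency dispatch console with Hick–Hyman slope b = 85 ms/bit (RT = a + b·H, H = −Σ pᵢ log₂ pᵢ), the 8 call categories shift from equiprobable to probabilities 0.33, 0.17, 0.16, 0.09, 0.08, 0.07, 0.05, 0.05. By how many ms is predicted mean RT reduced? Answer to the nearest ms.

Equiprobable entropy H₀ = log₂ 8 = 3.0000 bits.
Skewed entropy H = −Σ pᵢ log₂ pᵢ = 2.6903 bits.
ΔRT = b·(H₀ − H) = 85 × 0.3097 = 26.32 ms.

26 ms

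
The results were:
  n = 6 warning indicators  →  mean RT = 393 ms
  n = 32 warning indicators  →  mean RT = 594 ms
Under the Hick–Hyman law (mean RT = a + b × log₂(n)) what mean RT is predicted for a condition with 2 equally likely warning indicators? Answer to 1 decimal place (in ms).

With log₂ n on the abscissa the relation is linear; from the two conditions:
  b = (594 − 393) / (log₂ 32 − log₂ 6) = 201 / (5 − 2.5850) = 83.229 ms/bit
  a = 393 − 83.229 × 2.5850 = 177.857 ms
Then RT(2) = 177.857 + 83.229 × log₂ 2 = 177.857 + 83.229 × 1 ≈ 261.086 ms.

261.1 ms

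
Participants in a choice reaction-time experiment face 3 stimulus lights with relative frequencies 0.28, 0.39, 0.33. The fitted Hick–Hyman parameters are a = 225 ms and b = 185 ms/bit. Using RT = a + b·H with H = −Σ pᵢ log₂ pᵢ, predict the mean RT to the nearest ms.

516 ms

H = 0.28·log₂(1/0.28) + 0.39·log₂(1/0.39) + 0.33·log₂(1/0.33) = 1.5718 bits.
RT = 225 + 185 × 1.5718 = 515.79 ms.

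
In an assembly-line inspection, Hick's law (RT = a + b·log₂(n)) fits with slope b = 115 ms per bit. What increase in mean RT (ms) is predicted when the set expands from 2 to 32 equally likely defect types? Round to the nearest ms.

The intercept a cancels: ΔRT = b·(log₂ n₂ − log₂ n₁) = b·log₂(n₂/n₁).
log₂(32) − log₂(2) = log₂(32/2) = log₂(16) = 4.
ΔRT = 115 × 4.0000 = 460.000 ms.

460 ms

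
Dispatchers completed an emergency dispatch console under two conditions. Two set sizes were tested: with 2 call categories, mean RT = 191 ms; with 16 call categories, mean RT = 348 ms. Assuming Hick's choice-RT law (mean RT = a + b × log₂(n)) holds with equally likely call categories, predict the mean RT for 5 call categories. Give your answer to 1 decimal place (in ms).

Solve the two-equation system in a and b:
  b = (348 − 191) / (log₂ 16 − log₂ 2) = 157 / (4 − 1) = 52.333 ms/bit
  a = 191 − 52.333 × 1 = 138.667 ms
Then RT(5) = 138.667 + 52.333 × log₂ 5 = 138.667 + 52.333 × 2.3219 ≈ 260.181 ms.

260.2 ms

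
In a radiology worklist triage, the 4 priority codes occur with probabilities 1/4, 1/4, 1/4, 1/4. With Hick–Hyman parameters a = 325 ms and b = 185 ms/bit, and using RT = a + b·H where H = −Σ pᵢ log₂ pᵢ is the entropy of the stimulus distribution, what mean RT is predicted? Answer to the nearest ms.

Each term −pᵢ log₂ pᵢ: 0.25·2 + 0.25·2 + 0.25·2 + 0.25·2; summed, H = 2.000 bits.
Mean RT = a + bH = 325 + 185·2.000 = 695.00 ms.

695 ms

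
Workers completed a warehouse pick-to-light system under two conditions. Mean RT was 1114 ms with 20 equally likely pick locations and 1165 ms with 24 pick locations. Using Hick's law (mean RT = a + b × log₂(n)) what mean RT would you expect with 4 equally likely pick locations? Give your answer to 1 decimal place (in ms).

Fit slope and intercept:
  b = (1165 − 1114) / (log₂ 24 − log₂ 20) = 51 / (4.5850 − 4.3219) = 193.891 ms/bit
  a = 1114 − 193.891 × 4.3219 = 276.017 ms
Then RT(4) = 276.017 + 193.891 × log₂ 4 = 276.017 + 193.891 × 2 ≈ 663.799 ms.

663.8 ms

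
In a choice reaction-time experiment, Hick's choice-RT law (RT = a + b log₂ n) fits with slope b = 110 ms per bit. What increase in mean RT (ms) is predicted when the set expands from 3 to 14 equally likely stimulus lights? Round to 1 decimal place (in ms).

244.5 ms

ΔRT = (a + b log₂ n₂) − (a + b log₂ n₁) = b·(log₂ n₂ − log₂ n₁).
log₂(14) − log₂(3) = 3.8074 − 1.5850 = 2.2224.
ΔRT = 110 × 2.2224 = 244.463 ms.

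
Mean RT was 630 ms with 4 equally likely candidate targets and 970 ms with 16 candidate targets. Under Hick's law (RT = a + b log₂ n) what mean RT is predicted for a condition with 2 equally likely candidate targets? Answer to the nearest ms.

With log₂ n on the abscissa the relation is linear; from the two conditions:
  b = (970 − 630) / (log₂ 16 − log₂ 4) = 340 / (4 − 2) = 170 ms/bit
  a = 630 − 170 × 2 = 290 ms
Then RT(2) = 290 + 170 × log₂ 2 = 290 + 170 × 1 ≈ 460.000 ms.

460 ms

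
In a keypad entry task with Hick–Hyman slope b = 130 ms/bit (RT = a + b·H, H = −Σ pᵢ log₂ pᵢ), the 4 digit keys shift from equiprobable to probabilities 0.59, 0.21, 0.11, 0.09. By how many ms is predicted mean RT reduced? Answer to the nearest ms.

54 ms

The RT saving is b·ΔH. Equiprobable H₀ = log₂(4) = 2.0000 bits; with the given probabilities H = 1.5849 bits.
b·(H₀ − H) = 130 × (2.0000 − 1.5849) = 53.97 ms.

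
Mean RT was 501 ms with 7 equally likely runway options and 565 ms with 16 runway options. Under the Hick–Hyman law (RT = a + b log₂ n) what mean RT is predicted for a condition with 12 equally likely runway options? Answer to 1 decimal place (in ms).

542.7 ms

Solve the two-equation system in a and b:
  b = (565 − 501) / (log₂ 16 − log₂ 7) = 64 / (4 − 2.8074) = 53.662 ms/bit
  a = 501 − 53.662 × 2.8074 = 350.351 ms
Then RT(12) = 350.351 + 53.662 × log₂ 12 = 350.351 + 53.662 × 3.5850 ≈ 542.728 ms.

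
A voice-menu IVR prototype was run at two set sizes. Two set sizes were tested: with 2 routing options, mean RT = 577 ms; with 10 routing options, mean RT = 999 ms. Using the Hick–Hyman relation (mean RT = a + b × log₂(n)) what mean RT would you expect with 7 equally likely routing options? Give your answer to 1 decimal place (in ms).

Solve the two-equation system in a and b:
  b = (999 − 577) / (log₂ 10 − log₂ 2) = 422 / (3.3219 − 1) = 181.746 ms/bit
  a = 577 − 181.746 × 1 = 395.254 ms
Then RT(7) = 395.254 + 181.746 × log₂ 7 = 395.254 + 181.746 × 2.8074 ≈ 905.479 ms.

905.5 ms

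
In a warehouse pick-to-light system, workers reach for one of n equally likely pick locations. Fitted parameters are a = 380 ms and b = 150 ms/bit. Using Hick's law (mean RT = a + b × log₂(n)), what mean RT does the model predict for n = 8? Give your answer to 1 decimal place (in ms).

830.0 ms

log₂(8) = 3 bits, so RT = 380 + 150 × 3 ≈ 830.000 ms.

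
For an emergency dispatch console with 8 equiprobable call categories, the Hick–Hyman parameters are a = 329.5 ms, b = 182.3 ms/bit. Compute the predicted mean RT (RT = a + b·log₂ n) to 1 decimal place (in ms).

log₂(8) = 3 bits, so RT = 329.5 + 182.3 × 3 ≈ 876.400 ms.

876.4 ms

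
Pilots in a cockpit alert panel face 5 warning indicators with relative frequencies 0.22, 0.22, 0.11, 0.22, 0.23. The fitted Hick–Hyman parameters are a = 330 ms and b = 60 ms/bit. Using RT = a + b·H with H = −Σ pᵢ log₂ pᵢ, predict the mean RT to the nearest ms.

H = 0.22·log₂(1/0.22) + 0.22·log₂(1/0.22) + 0.11·log₂(1/0.11) + 0.22·log₂(1/0.22) + 0.23·log₂(1/0.23) = 2.2797 bits.
RT = 330 + 60 × 2.2797 = 466.78 ms.

467 ms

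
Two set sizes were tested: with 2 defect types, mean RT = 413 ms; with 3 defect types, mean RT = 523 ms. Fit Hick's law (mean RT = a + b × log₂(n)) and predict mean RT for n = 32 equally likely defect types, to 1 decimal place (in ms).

Solve the two-equation system in a and b:
  b = (523 − 413) / (log₂ 3 − log₂ 2) = 110 / (1.5850 − 1) = 188.046 ms/bit
  a = 413 − 188.046 × 1 = 224.954 ms
Then RT(32) = 224.954 + 188.046 × log₂ 32 = 224.954 + 188.046 × 5 ≈ 1165.185 ms.

1165.2 ms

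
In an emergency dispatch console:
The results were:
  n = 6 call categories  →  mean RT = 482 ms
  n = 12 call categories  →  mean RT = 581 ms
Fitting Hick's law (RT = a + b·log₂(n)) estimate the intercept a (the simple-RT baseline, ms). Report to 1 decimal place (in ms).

226.1 ms

Slope: b = (581 − 482) / (log₂ 12 − log₂ 6) = 99/1.0000 = 99.000 ms/bit.
Intercept: a = 482 − 99.000·log₂(6) = 226.089 ms.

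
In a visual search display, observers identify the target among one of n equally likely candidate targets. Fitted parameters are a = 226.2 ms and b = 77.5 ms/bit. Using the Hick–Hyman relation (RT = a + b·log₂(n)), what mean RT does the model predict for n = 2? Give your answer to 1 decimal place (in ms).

303.7 ms

log₂(2) = 1 bits, so RT = 226.2 + 77.5 × 1 ≈ 303.700 ms.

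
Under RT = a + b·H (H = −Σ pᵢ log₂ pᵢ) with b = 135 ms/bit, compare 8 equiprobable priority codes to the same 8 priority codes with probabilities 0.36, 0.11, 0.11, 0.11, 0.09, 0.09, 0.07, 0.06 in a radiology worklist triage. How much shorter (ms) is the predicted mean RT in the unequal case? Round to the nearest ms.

38 ms

The RT saving is b·ΔH. Equiprobable H₀ = log₂(8) = 3.0000 bits; with the given probabilities H = 2.7189 bits.
b·(H₀ − H) = 135 × (3.0000 − 2.7189) = 37.95 ms.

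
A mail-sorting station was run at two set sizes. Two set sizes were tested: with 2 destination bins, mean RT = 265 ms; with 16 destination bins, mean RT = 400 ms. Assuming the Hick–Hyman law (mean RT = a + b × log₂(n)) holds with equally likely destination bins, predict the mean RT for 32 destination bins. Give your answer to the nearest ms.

445 ms

RT is linear in log₂ n, so two points fix the line:
  b = (400 − 265) / (log₂ 16 − log₂ 2) = 135 / (4 − 1) = 45 ms/bit
  a = 265 − 45 × 1 = 220 ms
Then RT(32) = 220 + 45 × log₂ 32 = 220 + 45 × 5 ≈ 445.000 ms.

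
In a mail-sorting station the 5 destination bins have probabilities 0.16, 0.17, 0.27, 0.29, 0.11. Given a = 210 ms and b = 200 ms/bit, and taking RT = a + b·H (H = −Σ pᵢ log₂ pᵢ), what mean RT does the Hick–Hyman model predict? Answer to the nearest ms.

H = 0.16·log₂(1/0.16) + 0.17·log₂(1/0.17) + 0.27·log₂(1/0.27) + 0.29·log₂(1/0.29) + 0.11·log₂(1/0.11) = 2.2358 bits.
RT = 210 + 200 × 2.2358 = 657.16 ms.

657 ms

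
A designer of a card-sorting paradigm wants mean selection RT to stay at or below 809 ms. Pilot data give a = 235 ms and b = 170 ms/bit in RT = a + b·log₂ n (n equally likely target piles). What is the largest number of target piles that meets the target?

10

Set 235 + 170·log₂ n ≤ 809 → log₂ n ≤ (809 − 235)/170 = 3.3765.
So n ≤ 2^3.3765 = 10.385; the largest integer n is 10.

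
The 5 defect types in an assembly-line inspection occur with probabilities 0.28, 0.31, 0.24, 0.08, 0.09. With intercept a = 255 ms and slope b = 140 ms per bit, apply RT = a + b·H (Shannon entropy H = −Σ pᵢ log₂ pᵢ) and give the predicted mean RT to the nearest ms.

H = 0.28·log₂(1/0.28) + 0.31·log₂(1/0.31) + 0.24·log₂(1/0.24) + 0.08·log₂(1/0.08) + 0.09·log₂(1/0.09) = 2.1363 bits.
RT = 255 + 140 × 2.1363 = 554.08 ms.

554 ms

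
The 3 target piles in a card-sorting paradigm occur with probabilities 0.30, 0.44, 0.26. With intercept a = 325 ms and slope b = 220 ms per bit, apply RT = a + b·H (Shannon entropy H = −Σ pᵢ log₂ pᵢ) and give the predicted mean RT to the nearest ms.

H = 0.30·log₂(1/0.30) + 0.44·log₂(1/0.44) + 0.26·log₂(1/0.26) = 1.5475 bits.
RT = 325 + 220 × 1.5475 = 665.46 ms.

665 ms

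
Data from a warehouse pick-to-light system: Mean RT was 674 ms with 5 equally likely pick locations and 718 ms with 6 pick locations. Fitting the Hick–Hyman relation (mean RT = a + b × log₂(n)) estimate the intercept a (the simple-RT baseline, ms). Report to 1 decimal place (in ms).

285.6 ms

b = (RT₂ − RT₁)/(log₂ n₂ − log₂ n₁) = (718 − 674)/(2.5850 − 2.3219) = 167.278 ms/bit.
a = RT₁ − b·log₂ n₁ = 674 − 167.278 × 2.3219 = 285.591 ms.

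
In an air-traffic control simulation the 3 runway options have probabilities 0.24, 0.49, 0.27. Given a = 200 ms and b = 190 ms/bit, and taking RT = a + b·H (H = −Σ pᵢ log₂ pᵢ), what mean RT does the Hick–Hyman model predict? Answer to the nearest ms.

Entropy contributions −pᵢ log₂ pᵢ: 0.4941, 0.5043, 0.5100; sum H = 1.5084 bits.
RT = a + bH = 200 + 190·1.5084 = 486.60 ms.

487 ms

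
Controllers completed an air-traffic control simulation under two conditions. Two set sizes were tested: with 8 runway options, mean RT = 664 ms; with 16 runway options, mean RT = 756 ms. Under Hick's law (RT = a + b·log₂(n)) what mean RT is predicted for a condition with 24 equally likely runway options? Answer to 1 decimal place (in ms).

RT is linear in log₂ n, so two points fix the line:
  b = (756 − 664) / (log₂ 16 − log₂ 8) = 92 / (4 − 3) = 92.000 ms/bit
  a = 664 − 92.000 × 3 = 388.000 ms
Then RT(24) = 388.000 + 92.000 × log₂ 24 = 388.000 + 92.000 × 4.5850 ≈ 809.817 ms.

809.8 ms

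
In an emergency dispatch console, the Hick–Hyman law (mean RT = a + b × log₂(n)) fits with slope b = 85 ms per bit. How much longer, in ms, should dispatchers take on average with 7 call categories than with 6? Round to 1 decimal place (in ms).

18.9 ms

Only the slope matters, since a is common to both: ΔRT = b·log₂(n₂/n₁).
log₂(7) − log₂(6) = 2.8074 − 2.5850 = 0.2224.
ΔRT = 85 × 0.2224 = 18.903 ms.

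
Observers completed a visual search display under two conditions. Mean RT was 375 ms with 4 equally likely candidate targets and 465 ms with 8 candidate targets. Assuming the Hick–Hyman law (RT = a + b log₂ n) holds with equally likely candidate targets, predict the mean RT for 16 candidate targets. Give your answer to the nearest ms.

With log₂ n on the abscissa the relation is linear; from the two conditions:
  b = (465 − 375) / (log₂ 8 − log₂ 4) = 90 / (3 − 2) = 90 ms/bit
  a = 375 − 90 × 2 = 195 ms
Then RT(16) = 195 + 90 × log₂ 16 = 195 + 90 × 4 ≈ 555.000 ms.

555 ms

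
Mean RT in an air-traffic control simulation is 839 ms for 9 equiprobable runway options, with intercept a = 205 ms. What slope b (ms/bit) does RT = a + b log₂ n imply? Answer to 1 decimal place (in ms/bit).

b = (839 − 205) / log₂(9) = 634 / 3.1699 = 200.005 ms/bit.

200.0 ms/bit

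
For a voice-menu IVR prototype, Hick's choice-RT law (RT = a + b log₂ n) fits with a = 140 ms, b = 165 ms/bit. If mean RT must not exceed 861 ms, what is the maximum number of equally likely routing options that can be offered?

20

165·log₂ n ≤ 861 − 140 = 721, giving log₂ n ≤ 4.3697 and n ≤ 20.673. The largest whole number is 20.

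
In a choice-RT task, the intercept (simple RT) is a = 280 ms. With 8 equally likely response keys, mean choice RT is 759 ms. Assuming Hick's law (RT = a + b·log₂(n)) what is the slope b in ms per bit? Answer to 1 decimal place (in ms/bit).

159.7 ms/bit

b = (759 − 280) / log₂(8) = 479 / 3 = 159.667 ms/bit.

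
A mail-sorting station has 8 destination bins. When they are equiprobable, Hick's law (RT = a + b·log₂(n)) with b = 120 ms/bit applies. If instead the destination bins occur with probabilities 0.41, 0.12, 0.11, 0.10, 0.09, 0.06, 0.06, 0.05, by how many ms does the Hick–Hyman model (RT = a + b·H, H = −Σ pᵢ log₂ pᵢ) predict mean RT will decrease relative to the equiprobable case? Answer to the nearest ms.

49 ms

Equiprobable entropy H₀ = log₂ 8 = 3.0000 bits.
Skewed entropy H = −Σ pᵢ log₂ pᵢ = 2.5927 bits.
ΔRT = b·(H₀ − H) = 120 × 0.4073 = 48.87 ms.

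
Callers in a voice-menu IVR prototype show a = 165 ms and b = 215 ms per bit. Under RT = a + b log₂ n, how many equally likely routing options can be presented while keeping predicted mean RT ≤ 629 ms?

Information budget: (629 − 165)/215 = 2.1581 bits, so n ≤ 2^2.1581 = 4.463 → at most 4.

4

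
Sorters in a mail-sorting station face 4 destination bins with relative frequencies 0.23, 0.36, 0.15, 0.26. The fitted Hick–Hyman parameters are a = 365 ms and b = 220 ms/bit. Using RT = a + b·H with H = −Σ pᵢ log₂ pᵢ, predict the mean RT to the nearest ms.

791 ms

Entropy contributions −pᵢ log₂ pᵢ: 0.4877, 0.5306, 0.4105, 0.5053; sum H = 1.9341 bits.
RT = a + bH = 365 + 220·1.9341 = 790.51 ms.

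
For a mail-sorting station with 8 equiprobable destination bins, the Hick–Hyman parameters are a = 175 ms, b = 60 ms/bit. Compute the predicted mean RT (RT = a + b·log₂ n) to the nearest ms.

log₂(8) = 3 bits, so RT = 175 + 60 × 3 ≈ 355.000 ms.

355 ms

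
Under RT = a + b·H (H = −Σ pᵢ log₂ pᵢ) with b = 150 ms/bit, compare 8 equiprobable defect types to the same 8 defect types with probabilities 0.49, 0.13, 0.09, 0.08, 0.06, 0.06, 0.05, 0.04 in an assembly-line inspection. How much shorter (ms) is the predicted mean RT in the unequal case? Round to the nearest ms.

The RT saving is b·ΔH. Equiprobable H₀ = log₂(8) = 3.0000 bits; with the given probabilities H = 2.3800 bits.
b·(H₀ − H) = 150 × (3.0000 − 2.3800) = 93.00 ms.

93 ms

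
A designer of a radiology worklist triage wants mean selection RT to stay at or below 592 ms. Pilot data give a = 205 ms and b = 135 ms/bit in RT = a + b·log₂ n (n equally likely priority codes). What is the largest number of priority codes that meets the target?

7

Set 205 + 135·log₂ n ≤ 592 → log₂ n ≤ (592 − 205)/135 = 2.8667.
So n ≤ 2^2.8667 = 7.294; the largest integer n is 7.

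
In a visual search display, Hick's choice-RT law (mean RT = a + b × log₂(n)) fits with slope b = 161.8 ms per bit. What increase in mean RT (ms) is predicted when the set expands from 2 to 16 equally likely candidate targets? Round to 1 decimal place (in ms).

485.4 ms

The intercept a cancels: ΔRT = b·(log₂ n₂ − log₂ n₁) = b·log₂(n₂/n₁).
log₂(16) − log₂(2) = log₂(16/2) = log₂(8) = 3.
ΔRT = 161.8 × 3.0000 = 485.400 ms.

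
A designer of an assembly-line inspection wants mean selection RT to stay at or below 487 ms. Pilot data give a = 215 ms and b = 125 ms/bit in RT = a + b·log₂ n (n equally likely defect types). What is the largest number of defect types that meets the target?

Information budget: (487 − 215)/125 = 2.1760 bits, so n ≤ 2^2.1760 = 4.519 → at most 4.

4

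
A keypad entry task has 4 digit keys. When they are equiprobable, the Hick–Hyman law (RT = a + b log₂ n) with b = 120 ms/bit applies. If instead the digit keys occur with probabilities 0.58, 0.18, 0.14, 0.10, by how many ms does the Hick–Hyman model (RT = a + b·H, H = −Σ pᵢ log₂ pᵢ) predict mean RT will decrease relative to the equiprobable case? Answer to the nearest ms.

44 ms

The RT saving is b·ΔH. Equiprobable H₀ = log₂(4) = 2.0000 bits; with the given probabilities H = 1.6304 bits.
b·(H₀ − H) = 120 × (2.0000 − 1.6304) = 44.35 ms.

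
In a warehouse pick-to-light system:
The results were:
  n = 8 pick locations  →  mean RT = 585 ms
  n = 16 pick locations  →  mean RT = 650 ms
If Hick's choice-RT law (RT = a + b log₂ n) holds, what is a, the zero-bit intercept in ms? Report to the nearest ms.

390 ms

The slope on a log₂ axis is (650 − 585) / (4 − 3) = 65 ms/bit.
Intercept: a = 585 − 65·log₂(8) = 390.000 ms.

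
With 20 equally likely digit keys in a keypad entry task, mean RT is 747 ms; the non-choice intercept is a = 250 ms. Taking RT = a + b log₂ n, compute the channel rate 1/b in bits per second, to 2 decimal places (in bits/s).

b = (747 − 250)/log₂ 20 = 497/4.3219 = 114.995 ms per bit = 0.11499 s/bit; the reciprocal is 8.696 bits/s.

8.70 bits/s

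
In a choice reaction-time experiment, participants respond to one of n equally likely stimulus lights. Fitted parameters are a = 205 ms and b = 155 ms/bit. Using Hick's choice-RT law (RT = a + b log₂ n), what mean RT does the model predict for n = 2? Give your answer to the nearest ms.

log₂(2) = 1 bits, so RT = 205 + 155 × 1 ≈ 360.000 ms.

360 ms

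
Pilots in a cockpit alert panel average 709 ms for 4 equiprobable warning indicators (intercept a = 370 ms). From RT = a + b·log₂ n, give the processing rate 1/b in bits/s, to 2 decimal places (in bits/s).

5.90 bits/s

b = (709 − 370)/log₂ 4 = 339/2 = 169.500 ms per bit = 0.16950 s/bit; the reciprocal is 5.900 bits/s.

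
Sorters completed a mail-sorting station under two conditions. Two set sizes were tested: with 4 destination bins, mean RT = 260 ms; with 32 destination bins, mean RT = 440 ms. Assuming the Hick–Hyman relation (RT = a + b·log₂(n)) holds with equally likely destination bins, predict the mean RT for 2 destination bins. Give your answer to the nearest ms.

200 ms

With log₂ n on the abscissa the relation is linear; from the two conditions:
  b = (440 − 260) / (log₂ 32 − log₂ 4) = 180 / (5 − 2) = 60 ms/bit
  a = 260 − 60 × 2 = 140 ms
Then RT(2) = 140 + 60 × log₂ 2 = 140 + 60 × 1 ≈ 200.000 ms.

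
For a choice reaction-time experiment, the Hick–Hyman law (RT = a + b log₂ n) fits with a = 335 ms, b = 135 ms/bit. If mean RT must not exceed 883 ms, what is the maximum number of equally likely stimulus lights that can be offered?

135·log₂ n ≤ 883 − 335 = 548, giving log₂ n ≤ 4.0593 and n ≤ 16.671. The largest whole number is 16.

16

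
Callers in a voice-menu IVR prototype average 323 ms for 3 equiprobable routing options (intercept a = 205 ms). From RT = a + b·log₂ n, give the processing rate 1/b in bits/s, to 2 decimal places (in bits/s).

13.43 bits/s

Choice component = 323 − 205 = 118 ms over log₂(3) = 1.5850 bits.
b = 118 / 1.5850 = 74.450 ms/bit, so 1/b = 13.432 bits/s.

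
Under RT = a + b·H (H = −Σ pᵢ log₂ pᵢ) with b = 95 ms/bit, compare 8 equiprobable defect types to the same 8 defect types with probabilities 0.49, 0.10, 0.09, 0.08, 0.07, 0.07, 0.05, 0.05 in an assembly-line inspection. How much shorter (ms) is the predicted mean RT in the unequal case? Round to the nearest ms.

Equiprobable entropy H₀ = log₂ 8 = 3.0000 bits.
Skewed entropy H = −Σ pᵢ log₂ pᵢ = 2.4099 bits.
ΔRT = b·(H₀ − H) = 95 × 0.5901 = 56.06 ms.

56 ms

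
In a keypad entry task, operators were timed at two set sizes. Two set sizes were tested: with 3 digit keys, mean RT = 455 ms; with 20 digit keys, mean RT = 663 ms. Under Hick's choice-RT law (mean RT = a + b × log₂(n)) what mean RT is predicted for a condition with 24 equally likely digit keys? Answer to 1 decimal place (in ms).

683.0 ms

RT is linear in log₂ n, so two points fix the line:
  b = (663 − 455) / (log₂ 20 − log₂ 3) = 208 / (4.3219 − 1.5850) = 75.997 ms/bit
  a = 455 − 75.997 × 1.5850 = 334.548 ms
Then RT(24) = 334.548 + 75.997 × log₂ 24 = 334.548 + 75.997 × 4.5850 ≈ 682.990 ms.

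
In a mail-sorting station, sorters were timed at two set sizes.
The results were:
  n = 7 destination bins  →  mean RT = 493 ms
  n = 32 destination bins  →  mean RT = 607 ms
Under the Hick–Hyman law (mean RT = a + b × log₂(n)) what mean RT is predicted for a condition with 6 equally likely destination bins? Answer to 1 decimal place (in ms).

Fit slope and intercept:
  b = (607 − 493) / (log₂ 32 − log₂ 7) = 114 / (5 − 2.8074) = 51.992 ms/bit
  a = 493 − 51.992 × 2.8074 = 347.040 ms
Then RT(6) = 347.040 + 51.992 × log₂ 6 = 347.040 + 51.992 × 2.5850 ≈ 481.437 ms.

481.4 ms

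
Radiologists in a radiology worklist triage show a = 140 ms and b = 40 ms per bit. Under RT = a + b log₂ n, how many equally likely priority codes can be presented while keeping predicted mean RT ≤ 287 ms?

12

Information budget: (287 − 140)/40 = 3.6750 bits, so n ≤ 2^3.6750 = 12.773 → at most 12.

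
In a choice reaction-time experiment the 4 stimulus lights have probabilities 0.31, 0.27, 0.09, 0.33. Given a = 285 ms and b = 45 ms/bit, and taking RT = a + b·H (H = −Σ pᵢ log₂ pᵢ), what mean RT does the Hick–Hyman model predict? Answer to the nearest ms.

369 ms

H = 0.31·log₂(1/0.31) + 0.27·log₂(1/0.27) + 0.09·log₂(1/0.09) + 0.33·log₂(1/0.33) = 1.8743 bits.
RT = 285 + 45 × 1.8743 = 369.34 ms.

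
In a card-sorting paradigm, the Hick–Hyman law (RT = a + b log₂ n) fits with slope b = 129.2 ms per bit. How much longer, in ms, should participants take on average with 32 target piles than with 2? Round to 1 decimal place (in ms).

ΔRT = (a + b log₂ n₂) − (a + b log₂ n₁) = b·(log₂ n₂ − log₂ n₁).
log₂(32) − log₂(2) = log₂(32/2) = log₂(16) = 4.
ΔRT = 129.2 × 4.0000 = 516.800 ms.

516.8 ms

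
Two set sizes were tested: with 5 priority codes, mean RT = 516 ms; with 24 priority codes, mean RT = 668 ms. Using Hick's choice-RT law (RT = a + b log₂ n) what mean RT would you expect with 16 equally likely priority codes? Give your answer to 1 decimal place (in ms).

628.7 ms

RT is linear in log₂ n, so two points fix the line:
  b = (668 − 516) / (log₂ 24 − log₂ 5) = 152 / (4.5850 − 2.3219) = 67.166 ms/bit
  a = 516 − 67.166 × 2.3219 = 360.044 ms
Then RT(16) = 360.044 + 67.166 × log₂ 16 = 360.044 + 67.166 × 4 ≈ 628.710 ms.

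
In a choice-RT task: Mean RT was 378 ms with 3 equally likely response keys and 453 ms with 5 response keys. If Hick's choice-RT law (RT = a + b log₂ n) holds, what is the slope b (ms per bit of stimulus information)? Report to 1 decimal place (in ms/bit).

Slope: b = (453 − 378) / (log₂ 5 − log₂ 3) = 75/0.7370 = 101.769 ms/bit.

101.8 ms/bit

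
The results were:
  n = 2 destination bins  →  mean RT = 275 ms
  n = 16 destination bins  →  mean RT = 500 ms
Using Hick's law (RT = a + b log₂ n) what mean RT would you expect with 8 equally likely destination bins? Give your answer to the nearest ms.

Solve the two-equation system in a and b:
  b = (500 − 275) / (log₂ 16 − log₂ 2) = 225 / (4 − 1) = 75 ms/bit
  a = 275 − 75 × 1 = 200 ms
Then RT(8) = 200 + 75 × log₂ 8 = 200 + 75 × 3 ≈ 425.000 ms.

425 ms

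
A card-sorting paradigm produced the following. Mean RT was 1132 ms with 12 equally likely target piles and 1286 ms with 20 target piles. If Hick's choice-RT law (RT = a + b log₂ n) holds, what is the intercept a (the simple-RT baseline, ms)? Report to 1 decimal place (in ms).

Slope: b = (1286 − 1132) / (log₂ 20 − log₂ 12) = 154/0.7370 = 208.965 ms/bit.
Intercept: a = 1132 − 208.965·log₂(12) = 382.868 ms.

382.9 ms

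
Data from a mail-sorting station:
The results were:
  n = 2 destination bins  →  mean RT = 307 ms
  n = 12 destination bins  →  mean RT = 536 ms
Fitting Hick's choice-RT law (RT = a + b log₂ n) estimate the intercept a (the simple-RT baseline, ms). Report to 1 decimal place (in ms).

Slope: b = (536 − 307) / (log₂ 12 − log₂ 2) = 229/2.5850 = 88.589 ms/bit.
a = RT₁ − b·log₂ n₁ = 307 − 88.589 × 1 = 218.411 ms.

218.4 ms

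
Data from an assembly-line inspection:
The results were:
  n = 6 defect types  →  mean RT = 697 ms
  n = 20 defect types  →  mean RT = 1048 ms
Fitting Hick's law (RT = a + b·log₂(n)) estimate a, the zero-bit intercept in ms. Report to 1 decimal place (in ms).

174.6 ms

The slope on a log₂ axis is (1048 − 697) / (4.3219 − 2.5850) = 202.077 ms/bit.
Intercept: a = 697 − 202.077·log₂(6) = 174.640 ms.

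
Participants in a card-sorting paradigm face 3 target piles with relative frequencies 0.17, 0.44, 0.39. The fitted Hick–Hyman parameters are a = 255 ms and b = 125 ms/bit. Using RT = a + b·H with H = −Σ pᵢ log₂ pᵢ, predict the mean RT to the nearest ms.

H = 0.17·log₂(1/0.17) + 0.44·log₂(1/0.44) + 0.39·log₂(1/0.39) = 1.4855 bits.
RT = 255 + 125 × 1.4855 = 440.69 ms.

441 ms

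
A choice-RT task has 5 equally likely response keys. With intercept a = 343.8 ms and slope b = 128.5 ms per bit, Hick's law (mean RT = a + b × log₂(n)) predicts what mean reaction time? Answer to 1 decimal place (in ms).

642.2 ms

log₂(5) = 2.3219 bits, so RT = 343.8 + 128.5 × 2.3219 ≈ 642.168 ms.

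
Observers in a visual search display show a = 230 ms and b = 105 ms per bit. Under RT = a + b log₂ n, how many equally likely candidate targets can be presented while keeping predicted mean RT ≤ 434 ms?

3

Information budget: (434 − 230)/105 = 1.9429 bits, so n ≤ 2^1.9429 = 3.845 → at most 3.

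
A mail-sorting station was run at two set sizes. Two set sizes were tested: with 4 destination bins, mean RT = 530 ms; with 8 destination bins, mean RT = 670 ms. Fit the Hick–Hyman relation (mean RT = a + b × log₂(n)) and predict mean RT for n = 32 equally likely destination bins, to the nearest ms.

RT is linear in log₂ n, so two points fix the line:
  b = (670 − 530) / (log₂ 8 − log₂ 4) = 140 / (3 − 2) = 140 ms/bit
  a = 530 − 140 × 2 = 250 ms
Then RT(32) = 250 + 140 × log₂ 32 = 250 + 140 × 5 ≈ 950.000 ms.

950 ms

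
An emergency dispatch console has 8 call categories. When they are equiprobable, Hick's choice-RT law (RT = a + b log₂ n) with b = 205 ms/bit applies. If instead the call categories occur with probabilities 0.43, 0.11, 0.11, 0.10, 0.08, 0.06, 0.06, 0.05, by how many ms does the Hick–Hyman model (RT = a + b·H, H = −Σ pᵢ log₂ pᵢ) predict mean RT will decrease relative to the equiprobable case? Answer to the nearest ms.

Equiprobable entropy H₀ = log₂ 8 = 3.0000 bits.
Skewed entropy H = −Σ pᵢ log₂ pᵢ = 2.5510 bits.
ΔRT = b·(H₀ − H) = 205 × 0.4490 = 92.04 ms.

92 ms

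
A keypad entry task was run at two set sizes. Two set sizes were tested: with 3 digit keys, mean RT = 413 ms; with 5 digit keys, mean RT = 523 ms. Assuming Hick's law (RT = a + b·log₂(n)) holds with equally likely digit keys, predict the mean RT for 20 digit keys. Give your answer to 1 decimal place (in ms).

RT is linear in log₂ n, so two points fix the line:
  b = (523 − 413) / (log₂ 5 − log₂ 3) = 110 / (2.3219 − 1.5850) = 149.261 ms/bit
  a = 413 − 149.261 × 1.5850 = 176.427 ms
Then RT(20) = 176.427 + 149.261 × log₂ 20 = 176.427 + 149.261 × 4.3219 ≈ 821.521 ms.

821.5 ms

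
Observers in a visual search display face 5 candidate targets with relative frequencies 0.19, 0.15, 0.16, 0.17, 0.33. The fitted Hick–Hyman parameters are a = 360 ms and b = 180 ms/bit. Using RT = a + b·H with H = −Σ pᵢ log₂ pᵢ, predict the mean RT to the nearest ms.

H = 0.19·log₂(1/0.19) + 0.15·log₂(1/0.15) + 0.16·log₂(1/0.16) + 0.17·log₂(1/0.17) + 0.33·log₂(1/0.33) = 2.2512 bits.
RT = 360 + 180 × 2.2512 = 765.22 ms.

765 ms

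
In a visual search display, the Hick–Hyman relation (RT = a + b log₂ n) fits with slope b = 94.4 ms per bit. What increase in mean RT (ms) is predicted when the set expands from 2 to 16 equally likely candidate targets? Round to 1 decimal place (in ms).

ΔRT = (a + b log₂ n₂) − (a + b log₂ n₁) = b·(log₂ n₂ − log₂ n₁).
log₂(16) − log₂(2) = log₂(16/2) = log₂(8) = 3.
ΔRT = 94.4 × 3.0000 = 283.200 ms.

283.2 ms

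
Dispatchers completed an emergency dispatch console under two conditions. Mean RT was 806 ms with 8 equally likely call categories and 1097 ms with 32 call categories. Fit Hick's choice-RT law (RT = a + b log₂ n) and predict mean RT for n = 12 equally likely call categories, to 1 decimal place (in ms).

891.1 ms

RT is linear in log₂ n, so two points fix the line:
  b = (1097 − 806) / (log₂ 32 − log₂ 8) = 291 / (5 − 3) = 145.500 ms/bit
  a = 806 − 145.500 × 3 = 369.500 ms
Then RT(12) = 369.500 + 145.500 × log₂ 12 = 369.500 + 145.500 × 3.5850 ≈ 891.112 ms.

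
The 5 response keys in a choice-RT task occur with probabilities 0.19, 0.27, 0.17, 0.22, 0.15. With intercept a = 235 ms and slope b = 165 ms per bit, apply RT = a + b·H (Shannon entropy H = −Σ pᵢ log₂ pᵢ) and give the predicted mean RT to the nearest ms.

613 ms

H = 0.19·log₂(1/0.19) + 0.27·log₂(1/0.27) + 0.17·log₂(1/0.17) + 0.22·log₂(1/0.22) + 0.15·log₂(1/0.15) = 2.2910 bits.
RT = 235 + 165 × 2.2910 = 613.01 ms.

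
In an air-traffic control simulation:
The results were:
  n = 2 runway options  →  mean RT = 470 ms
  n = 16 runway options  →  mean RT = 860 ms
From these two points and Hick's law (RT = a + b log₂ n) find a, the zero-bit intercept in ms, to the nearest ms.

340 ms

b = (RT₂ − RT₁)/(log₂ n₂ − log₂ n₁) = (860 − 470)/(4 − 1) = 130 ms/bit.
Intercept: a = 470 − 130·log₂(2) = 340.000 ms.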